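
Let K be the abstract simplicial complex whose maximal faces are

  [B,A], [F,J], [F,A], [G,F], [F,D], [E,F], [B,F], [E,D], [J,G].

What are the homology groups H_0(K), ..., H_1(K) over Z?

Take the total order A < B < D < E < F < G < J on the vertex set. Then K (dimension 1) consists of the simplices:

  0-simplices (7): A, B, D, E, F, G, J
  1-simplices (9): AB, AF, BF, DE, DF, EF, FG, FJ, GJ

giving chain groups C_0 ≅ Z^7, C_1 ≅ Z^9.

Boundary ∂_1: C_1 → C_0 maps an edge to its endpoints' difference, ∂[p,q] = q − p.
The resulting 7×9 matrix has rank 6, and its Smith normal form has invariant factors (1,1,1,1,1,1).

Computing H_k = (kernel of ∂_k) / (image of ∂_{k+1}):

  H_0: rank C_0 − rank ∂_1 = 7 − 6 = 1, and the invariant factors of ∂_1 are all 1, so H_0 ≅ Z.
  H_1: rank ker ∂_1 − rank ∂_2 = (9 − 6) − 0 = 3, and there is no ∂_2, so H_1 ≅ Z^3.

As a check, the Euler characteristic is 7 − 9 = -2, which agrees with 1 − 3 = -2.
(K is a triangulation of a wedge of 3 circles.)

H_0 = Z,  H_1 = Z^3.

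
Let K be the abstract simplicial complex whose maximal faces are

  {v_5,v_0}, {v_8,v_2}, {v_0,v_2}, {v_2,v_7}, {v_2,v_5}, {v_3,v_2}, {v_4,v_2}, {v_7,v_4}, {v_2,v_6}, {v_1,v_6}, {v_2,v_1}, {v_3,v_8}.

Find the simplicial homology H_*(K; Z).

H_0 ≅ Z,  H_1 ≅ Z^4.

Take the total order v_0 < v_1 < v_2 < v_3 < v_4 < v_5 < v_6 < v_7 < v_8 on the vertex set. Then K (dimension 1) consists of the simplices:

  0-simplices (9): [v_0], [v_1], [v_2], [v_3], [v_4], [v_5], [v_6], [v_7], [v_8]
  1-simplices (12): [v_0,v_2], [v_0,v_5], [v_1,v_2], [v_1,v_6], [v_2,v_3], [v_2,v_4], [v_2,v_5], [v_2,v_6], [v_2,v_7], [v_2,v_8], [v_3,v_8], [v_4,v_7]

so the chain groups are C_0 ≅ Z^9, C_1 ≅ Z^12.

The boundary map ∂_1: C_1 → C_0 is given by ∂[p,q] = [q] − [p]. For instance
  ∂[v_3,v_8] = [v_8] − [v_3].
The 9×12 boundary matrix has rank 8 and Smith normal form diag(1,1,1,1,1,1,1,1).

Now H_k = ker ∂_k / im ∂_{k+1}, so:

  H_0: rank C_0 − rank ∂_1 = 9 − 8 = 1, and the invariant factors of ∂_1 are all 1, so H_0 = Z.
  H_1: rank ker ∂_1 − rank ∂_2 = (12 − 8) − 0 = 4, and there is no ∂_2, so H_1 = Z^4.

As a check, the Euler characteristic is 9 − 12 = -3, which agrees with 1 − 4 = -3.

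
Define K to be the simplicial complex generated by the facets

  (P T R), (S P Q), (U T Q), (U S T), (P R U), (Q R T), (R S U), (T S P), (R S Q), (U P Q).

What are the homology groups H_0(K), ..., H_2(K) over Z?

H_0 = Z,  H_1 = Z/2,  H_2 = 0.

K has 6 vertices, 15 edges, 10 triangles.
rank ∂_0 = 0, rank ∂_1 = 5 ⇒ b_0 = 6 − 0 − 5 = 1; all invariant factors of ∂_1 are 1 so no torsion. So H_0 = Z.
rank ∂_1 = 5, rank ∂_2 = 10 ⇒ b_1 = 15 − 5 − 10 = 0; ∂_2 has invariant factor(s) [2] giving torsion. So H_1 = Z/2.
rank ∂_2 = 10, rank ∂_3 = 0 ⇒ b_2 = 10 − 10 − 0 = 0. So H_2 = 0.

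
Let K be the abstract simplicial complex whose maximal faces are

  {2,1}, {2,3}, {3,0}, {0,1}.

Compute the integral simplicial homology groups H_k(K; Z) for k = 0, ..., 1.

Take the total order 0 < 1 < 2 < 3 on the vertex set. Then K (dimension 1) consists of the simplices:

  0-simplices (4): [0], [1], [2], [3]
  1-simplices (4): [0,1], [0,3], [1,2], [2,3]

so the chain groups are C_0 ≅ Z^4, C_1 ≅ Z^4.

Boundary ∂_1: C_1 → C_0 is given by ∂[p,q] = [q] − [p]. For instance
  ∂[0,3] = [3] − [0].
This gives a 4×4 integer matrix of rank 3; reducing to Smith normal form yields diagonal entries (1,1,1).

Now H_k = ker ∂_k / im ∂_{k+1}, so:

  H_0: rank C_0 − rank ∂_1 = 4 − 3 = 1, and the invariant factors of ∂_1 are all 1, so H_0 ≅ Z.
  H_1: rank ker ∂_1 − rank ∂_2 = (4 − 3) − 0 = 1, and there is no ∂_2, so H_1 ≅ Z.

As a check, the Euler characteristic is 4 − 4 = 0, which agrees with 1 − 1 = 0.
(K is a triangulation of the circle S^1.)

H_0 ≅ Z,  H_1 ≅ Z.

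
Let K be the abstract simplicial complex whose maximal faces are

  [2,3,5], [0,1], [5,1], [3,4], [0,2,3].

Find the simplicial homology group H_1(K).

H_1 = Z.

Take the total order 0 < 1 < 2 < 3 < 4 < 5 on the vertex set. Then K (dimension 2) consists of the simplices:

  0-simplices (6): [0], [1], [2], [3], [4], [5]
  1-simplices (8): [0,1], [0,2], [0,3], [1,5], [2,3], [2,5], [3,4], [3,5]
  2-simplices (2): [0,2,3], [2,3,5]

so the chain groups are C_0 ≅ Z^6, C_1 ≅ Z^8, C_2 ≅ Z^2.

Boundary ∂_1: C_1 → C_0 sends each edge [p,q] (with p < q) to q − p. For instance
  ∂[0,3] = [3] − [0].
The 6×8 boundary matrix has rank 5 and Smith normal form diag(1,1,1,1,1).

Boundary ∂_2: C_2 → C_1 maps a triangle to the signed sum of its edges. For instance
  ∂[2,3,5] = [3,5] − [2,5] + [2,3],
  ∂[0,2,3] = [2,3] − [0,3] + [0,2].
This gives a 8×2 integer matrix of rank 2; reducing to Smith normal form yields diagonal entries (1,1).

Computing H_k = (kernel of ∂_k) / (image of ∂_{k+1}):

  H_1: rank ker ∂_1 − rank ∂_2 = (8 − 5) − 2 = 1, and the invariant factors of ∂_2 are all 1, so H_1 = Z.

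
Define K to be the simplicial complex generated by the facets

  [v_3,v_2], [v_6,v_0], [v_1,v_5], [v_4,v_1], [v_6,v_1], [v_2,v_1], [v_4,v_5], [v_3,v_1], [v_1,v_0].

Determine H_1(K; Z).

Order the vertices as v_0 < v_1 < v_2 < v_3 < v_4 < v_5 < v_6. Listing each simplex with vertices in this order, K has dimension 1 with simplices:

  0-simplices (7): [v_0], [v_1], [v_2], [v_3], [v_4], [v_5], [v_6]
  1-simplices (9): [v_0,v_1], [v_0,v_6], [v_1,v_2], [v_1,v_3], [v_1,v_4], [v_1,v_5], [v_1,v_6], [v_2,v_3], [v_4,v_5]

giving chain groups C_0 ≅ Z^7, C_1 ≅ Z^9.

∂_1: C_1 → C_0 is given by ∂[p,q] = [q] − [p]. For instance
  ∂[v_1,v_6] = [v_6] − [v_1].
As a 7×9 matrix over Z this has rank 6, with invariant factors (1,1,1,1,1,1).

Computing H_k = (kernel of ∂_k) / (image of ∂_{k+1}):

  H_1: rank ker ∂_1 − rank ∂_2 = (9 − 6) − 0 = 3, and there is no ∂_2, so H_1 = Z^3.

H_1 = Z^3.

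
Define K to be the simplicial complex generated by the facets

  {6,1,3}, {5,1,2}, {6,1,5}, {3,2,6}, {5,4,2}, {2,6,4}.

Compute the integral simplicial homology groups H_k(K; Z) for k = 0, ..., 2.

H_0 = Z,  H_1 = Z,  H_2 = 0.

Fix the vertex order 1 < 2 < 3 < 4 < 5 < 6 and write every simplex with vertices in increasing order. Then dim K = 2 and the simplices of K are:

  0-simplices (6): [1], [2], [3], [4], [5], [6]
  1-simplices (12): [1,2], [1,3], [1,5], [1,6], [2,3], [2,4], [2,5], [2,6], [3,6], [4,5], [4,6], [5,6]
  2-simplices (6): [1,2,5], [1,3,6], [1,5,6], [2,3,6], [2,4,5], [2,4,6]

giving chain groups C_0 ≅ Z^6, C_1 ≅ Z^12, C_2 ≅ Z^6.

The boundary map ∂_1: C_1 → C_0 maps an edge to its endpoints' difference, ∂[p,q] = q − p.
The resulting 6×12 matrix has rank 5, and its Smith normal form has invariant factors (1,1,1,1,1).

Boundary ∂_2: C_2 → C_1 acts by ∂[p,q,r] = [q,r] − [p,r] + [p,q]. For instance
  ∂[2,3,6] = [3,6] − [2,6] + [2,3],
  ∂[1,3,6] = [3,6] − [1,6] + [1,3].
The 12×6 boundary matrix has rank 6 and Smith normal form diag(1,1,1,1,1,1).

From H_k ≅ ker(∂_k) / im(∂_{k+1}) we obtain:

  H_0: rank C_0 − rank ∂_1 = 6 − 5 = 1, and the invariant factors of ∂_1 are all 1, so H_0 = Z.
  H_1: rank ker ∂_1 − rank ∂_2 = (12 − 5) − 6 = 1, and the invariant factors of ∂_2 are all 1, so H_1 = Z.
  H_2: rank ker ∂_2 − rank ∂_3 = (6 − 6) − 0 = 0, and there is no ∂_3, so H_2 = 0.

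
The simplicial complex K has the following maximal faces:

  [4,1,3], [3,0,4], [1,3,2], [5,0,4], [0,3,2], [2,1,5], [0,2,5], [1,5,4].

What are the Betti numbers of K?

K has 6 vertices, 12 edges, 8 triangles.
rank ∂_0 = 0, rank ∂_1 = 5 ⇒ b_0 = 6 − 0 − 5 = 1; all invariant factors of ∂_1 are 1 so no torsion. So H_0 ≅ Z.
rank ∂_1 = 5, rank ∂_2 = 7 ⇒ b_1 = 12 − 5 − 7 = 0; all invariant factors of ∂_2 are 1 so no torsion. So H_1 ≅ 0.
rank ∂_2 = 7, rank ∂_3 = 0 ⇒ b_2 = 8 − 7 − 0 = 1. So H_2 ≅ Z.

b_0 = 1, b_1 = 0, b_2 = 1.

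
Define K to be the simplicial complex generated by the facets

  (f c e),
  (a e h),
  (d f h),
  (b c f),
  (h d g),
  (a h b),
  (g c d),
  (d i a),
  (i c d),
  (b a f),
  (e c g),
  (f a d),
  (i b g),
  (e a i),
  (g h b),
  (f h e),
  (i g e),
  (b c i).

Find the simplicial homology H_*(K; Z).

Take the total order a < b < c < d < e < f < g < h < i on the vertex set. Then K (dimension 2) consists of the simplices:

  0-simplices (9): a, b, c, d, e, f, g, h, i
  1-simplices (27): ab, ad, ae, af, ah, ai, bc, bf, bg, bh, bi, cd, ce, cf, cg, ci, df, dg, dh, di, ef, eg, eh, ei, fh, gh, gi
  2-simplices (18): abf, abh, adf, adi, aeh, aei, bcf, bci, bgh, bgi, cdg, cdi, cef, ceg, dfh, dgh, efh, egi

Hence C_0 ≅ Z^9, C_1 ≅ Z^27, C_2 ≅ Z^18.

Boundary ∂_1: C_1 → C_0 maps an edge to its endpoints' difference, ∂[p,q] = q − p.
This gives a 9×27 integer matrix of rank 8; reducing to Smith normal form yields diagonal entries (1,1,1,1,1,1,1,1).

∂_2: C_2 → C_1 acts by ∂[p,q,r] = [q,r] − [p,r] + [p,q]. For instance
  ∂aei = ei − ai + ae,
  ∂abh = bh − ah + ab.
The resulting 27×18 matrix has rank 18, and its Smith normal form has invariant factors (1,1,1,1,1,1,1,1,1,1,1,1,1,1,1,1,1,2).

From H_k ≅ ker(∂_k) / im(∂_{k+1}) we obtain:

  H_0: rank C_0 − rank ∂_1 = 9 − 8 = 1, and the invariant factors of ∂_1 are all 1, so H_0 = Z.
  H_1: rank ker ∂_1 − rank ∂_2 = (27 − 8) − 18 = 1, and ∂_2 has invariant factor 2 > 1, so H_1 = Z ⊕ Z/2Z.
  H_2: rank ker ∂_2 − rank ∂_3 = (18 − 18) − 0 = 0, and there is no ∂_3, so H_2 = 0.

As a check, the Euler characteristic is 9 − 27 + 18 = 0, which agrees with 1 − 1 + 0 = 0.

H_0 ≅ Z,  H_1 ≅ Z ⊕ Z/2Z,  H_2 = 0.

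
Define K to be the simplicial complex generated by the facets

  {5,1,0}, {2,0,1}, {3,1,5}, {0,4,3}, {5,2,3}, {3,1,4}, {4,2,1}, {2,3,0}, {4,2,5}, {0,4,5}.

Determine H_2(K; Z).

Take the total order 0 < 1 < 2 < 3 < 4 < 5 on the vertex set. Then K (dimension 2) consists of the simplices:

  0-simplices (6): [0], [1], [2], [3], [4], [5]
  1-simplices (15): [0,1], [0,2], [0,3], [0,4], [0,5], [1,2], [1,3], [1,4], [1,5], [2,3], [2,4], [2,5], [3,4], [3,5], [4,5]
  2-simplices (10): [0,1,2], [0,1,5], [0,2,3], [0,3,4], [0,4,5], [1,2,4], [1,3,4], [1,3,5], [2,3,5], [2,4,5]

so the chain groups are C_0 ≅ Z^6, C_1 ≅ Z^15, C_2 ≅ Z^10.

Boundary ∂_1: C_1 → C_0 maps an edge to its endpoints' difference, ∂[p,q] = q − p.
As a 6×15 matrix over Z this has rank 5, with invariant factors (1,1,1,1,1).

The boundary map ∂_2: C_2 → C_1 maps a triangle to the signed sum of its edges. For instance
  ∂[0,3,4] = [3,4] − [0,4] + [0,3],
  ∂[1,3,4] = [3,4] − [1,4] + [1,3].
The resulting 15×10 matrix has rank 10, and its Smith normal form has invariant factors (1,1,1,1,1,1,1,1,1,2).

Computing H_k = (kernel of ∂_k) / (image of ∂_{k+1}):

  H_2: rank ker ∂_2 − rank ∂_3 = (10 − 10) − 0 = 0, and there is no ∂_3, so H_2 = 0.

H_2 = 0.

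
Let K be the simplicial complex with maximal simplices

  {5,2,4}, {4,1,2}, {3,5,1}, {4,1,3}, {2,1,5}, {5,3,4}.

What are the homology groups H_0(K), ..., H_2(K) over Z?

H_0 ≅ Z,  H_1 = 0,  H_2 ≅ Z.

K has 5 vertices, 9 edges, 6 triangles.
rank ∂_0 = 0, rank ∂_1 = 4 ⇒ b_0 = 5 − 0 − 4 = 1; all invariant factors of ∂_1 are 1 so no torsion. So H_0 ≅ Z.
rank ∂_1 = 4, rank ∂_2 = 5 ⇒ b_1 = 9 − 4 − 5 = 0; all invariant factors of ∂_2 are 1 so no torsion. So H_1 ≅ 0.
rank ∂_2 = 5, rank ∂_3 = 0 ⇒ b_2 = 6 − 5 − 0 = 1. So H_2 ≅ Z.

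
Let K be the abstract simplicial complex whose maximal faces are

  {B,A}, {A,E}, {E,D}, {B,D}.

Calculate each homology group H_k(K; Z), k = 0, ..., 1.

H_0 ≅ Z,  H_1 ≅ Z.

Order the vertices as A < B < D < E. Listing each simplex with vertices in this order, K has dimension 1 with simplices:

  0-simplices (4): A, B, D, E
  1-simplices (4): AB, AE, BD, DE

giving chain groups C_0 ≅ Z^4, C_1 ≅ Z^4.

The boundary map ∂_1: C_1 → C_0 is given by ∂[p,q] = [q] − [p].
The resulting 4×4 matrix has rank 3, and its Smith normal form has invariant factors (1,1,1).

Now H_k = ker ∂_k / im ∂_{k+1}, so:

  H_0: rank C_0 − rank ∂_1 = 4 − 3 = 1, and the invariant factors of ∂_1 are all 1, so H_0 ≅ Z.
  H_1: rank ker ∂_1 − rank ∂_2 = (4 − 3) − 0 = 1, and there is no ∂_2, so H_1 ≅ Z.

As a check, the Euler characteristic is 4 − 4 = 0, which agrees with 1 − 1 = 0.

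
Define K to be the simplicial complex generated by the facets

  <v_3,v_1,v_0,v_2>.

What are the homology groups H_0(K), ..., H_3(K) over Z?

Fix the vertex order v_0 < v_1 < v_2 < v_3 and write every simplex with vertices in increasing order. Then dim K = 3 and the simplices of K are:

  0-simplices (4): [v_0], [v_1], [v_2], [v_3]
  1-simplices (6): [v_0,v_1], [v_0,v_2], [v_0,v_3], [v_1,v_2], [v_1,v_3], [v_2,v_3]
  2-simplices (4): [v_0,v_1,v_2], [v_0,v_1,v_3], [v_0,v_2,v_3], [v_1,v_2,v_3]
  3-simplices (1): [v_0,v_1,v_2,v_3]

so the chain groups are C_0 ≅ Z^4, C_1 ≅ Z^6, C_2 ≅ Z^4, C_3 ≅ Z^1.

∂_1: C_1 → C_0 maps an edge to its endpoints' difference, ∂[p,q] = q − p.
The 4×6 boundary matrix has rank 3 and Smith normal form diag(1,1,1).

The boundary map ∂_2: C_2 → C_1 acts by ∂[p,q,r] = [q,r] − [p,r] + [p,q]. For instance
  ∂[v_0,v_1,v_2] = [v_1,v_2] − [v_0,v_2] + [v_0,v_1],
  ∂[v_0,v_1,v_3] = [v_1,v_3] − [v_0,v_3] + [v_0,v_1].
The 6×4 boundary matrix has rank 3 and Smith normal form diag(1,1,1).

Boundary ∂_3: C_3 → C_2 sends each 3-simplex σ to the alternating sum Σ_i (−1)^i (σ with its i-th vertex removed). For instance
  ∂[v_0,v_1,v_2,v_3] = [v_1,v_2,v_3] − [v_0,v_2,v_3] + [v_0,v_1,v_3] − [v_0,v_1,v_2].
As a 4×1 matrix over Z this has rank 1, with invariant factors (1).

Computing H_k = (kernel of ∂_k) / (image of ∂_{k+1}):

  H_0: rank C_0 − rank ∂_1 = 4 − 3 = 1, and the invariant factors of ∂_1 are all 1, so H_0 = Z.
  H_1: rank ker ∂_1 − rank ∂_2 = (6 − 3) − 3 = 0, and the invariant factors of ∂_2 are all 1, so H_1 = 0.
  H_2: rank ker ∂_2 − rank ∂_3 = (4 − 3) − 1 = 0, and the invariant factors of ∂_3 are all 1, so H_2 = 0.
  H_3: rank ker ∂_3 − rank ∂_4 = (1 − 1) − 0 = 0, and there is no ∂_4, so H_3 = 0.

(K is a triangulation of the 3-simplex.)

H_0 = Z,  H_1 = 0,  H_2 = 0,  H_3 = 0.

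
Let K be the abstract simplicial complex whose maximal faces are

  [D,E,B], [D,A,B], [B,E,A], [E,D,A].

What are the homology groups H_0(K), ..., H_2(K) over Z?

H_0 ≅ Z,  H_1 = 0,  H_2 ≅ Z.

K has 4 vertices, 6 edges, 4 triangles.
rank ∂_0 = 0, rank ∂_1 = 3 ⇒ b_0 = 4 − 0 − 3 = 1; all invariant factors of ∂_1 are 1 so no torsion. So H_0 ≅ Z.
rank ∂_1 = 3, rank ∂_2 = 3 ⇒ b_1 = 6 − 3 − 3 = 0; all invariant factors of ∂_2 are 1 so no torsion. So H_1 ≅ 0.
rank ∂_2 = 3, rank ∂_3 = 0 ⇒ b_2 = 4 − 3 − 0 = 1. So H_2 ≅ Z.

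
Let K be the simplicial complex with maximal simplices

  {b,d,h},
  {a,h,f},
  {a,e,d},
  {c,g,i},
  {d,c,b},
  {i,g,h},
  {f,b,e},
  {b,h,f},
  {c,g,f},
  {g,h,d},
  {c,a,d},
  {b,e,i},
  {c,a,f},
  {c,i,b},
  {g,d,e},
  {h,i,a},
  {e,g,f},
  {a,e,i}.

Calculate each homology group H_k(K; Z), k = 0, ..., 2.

H_0 ≅ Z,  H_1 ≅ Z^2,  H_2 ≅ Z.

K has 9 vertices, 27 edges, 18 triangles.
rank ∂_0 = 0, rank ∂_1 = 8 ⇒ b_0 = 9 − 0 − 8 = 1; all invariant factors of ∂_1 are 1 so no torsion. So H_0 = Z.
rank ∂_1 = 8, rank ∂_2 = 17 ⇒ b_1 = 27 − 8 − 17 = 2; all invariant factors of ∂_2 are 1 so no torsion. So H_1 = Z^2.
rank ∂_2 = 17, rank ∂_3 = 0 ⇒ b_2 = 18 − 17 − 0 = 1. So H_2 = Z.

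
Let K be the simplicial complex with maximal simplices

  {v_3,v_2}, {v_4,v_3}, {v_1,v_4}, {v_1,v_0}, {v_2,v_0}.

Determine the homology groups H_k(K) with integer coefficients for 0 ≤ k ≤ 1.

We work with the vertex ordering v_0 < v_1 < v_2 < v_3 < v_4. The simplices of K, each written with vertices in increasing order, are:

  0-simplices (5): [v_0], [v_1], [v_2], [v_3], [v_4]
  1-simplices (5): [v_0,v_1], [v_0,v_2], [v_1,v_4], [v_2,v_3], [v_3,v_4]

Hence C_0 ≅ Z^5, C_1 ≅ Z^5.

∂_1: C_1 → C_0 maps an edge to its endpoints' difference, ∂[p,q] = q − p. For instance
  ∂[v_0,v_1] = [v_1] − [v_0].
The resulting 5×5 matrix has rank 4, and its Smith normal form has invariant factors (1,1,1,1).

Computing H_k = (kernel of ∂_k) / (image of ∂_{k+1}):

  H_0: rank C_0 − rank ∂_1 = 5 − 4 = 1, and the invariant factors of ∂_1 are all 1, so H_0 ≅ Z.
  H_1: rank ker ∂_1 − rank ∂_2 = (5 − 4) − 0 = 1, and there is no ∂_2, so H_1 ≅ Z.

H_0 ≅ Z,  H_1 ≅ Z.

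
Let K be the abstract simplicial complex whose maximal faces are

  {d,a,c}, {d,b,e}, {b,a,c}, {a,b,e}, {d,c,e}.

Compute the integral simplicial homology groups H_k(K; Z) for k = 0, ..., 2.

H_0 ≅ Z,  H_1 ≅ Z,  H_2 = 0.

K has 5 vertices, 10 edges, 5 triangles.
rank ∂_0 = 0, rank ∂_1 = 4 ⇒ b_0 = 5 − 0 − 4 = 1; all invariant factors of ∂_1 are 1 so no torsion. So H_0 ≅ Z.
rank ∂_1 = 4, rank ∂_2 = 5 ⇒ b_1 = 10 − 4 − 5 = 1; all invariant factors of ∂_2 are 1 so no torsion. So H_1 ≅ Z.
rank ∂_2 = 5, rank ∂_3 = 0 ⇒ b_2 = 5 − 5 − 0 = 0. So H_2 ≅ 0.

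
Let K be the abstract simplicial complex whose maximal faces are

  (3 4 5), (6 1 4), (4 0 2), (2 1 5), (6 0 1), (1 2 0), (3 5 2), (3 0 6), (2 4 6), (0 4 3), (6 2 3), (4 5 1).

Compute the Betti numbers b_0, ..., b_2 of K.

We work with the vertex ordering 0 < 1 < 2 < 3 < 4 < 5 < 6. The simplices of K, each written with vertices in increasing order, are:

  0-simplices (7): [0], [1], [2], [3], [4], [5], [6]
  1-simplices (18): [0,1], [0,2], [0,3], [0,4], [0,6], [1,2], [1,4], [1,5], [1,6], [2,3], [2,4], [2,5], [2,6], [3,4], [3,5], [3,6], [4,5], [4,6]
  2-simplices (12): [0,1,2], [0,1,6], [0,2,4], [0,3,4], [0,3,6], [1,2,5], [1,4,5], [1,4,6], [2,3,5], [2,3,6], [2,4,6], [3,4,5]

Hence C_0 ≅ Z^7, C_1 ≅ Z^18, C_2 ≅ Z^12.

The boundary map ∂_1: C_1 → C_0 is given by ∂[p,q] = [q] − [p]. For instance
  ∂[1,6] = [6] − [1].
This gives a 7×18 integer matrix of rank 6; reducing to Smith normal form yields diagonal entries (1,1,1,1,1,1).

Boundary ∂_2: C_2 → C_1 sends each 2-simplex [p,q,r] to [q,r] − [p,r] + [p,q]. For instance
  ∂[2,3,6] = [3,6] − [2,6] + [2,3],
  ∂[1,2,5] = [2,5] − [1,5] + [1,2].
The resulting 18×12 matrix has rank 12, and its Smith normal form has invariant factors (1,1,1,1,1,1,1,1,1,1,1,2).

Reading off H_k = ker ∂_k / im ∂_{k+1}:

  H_0: rank C_0 − rank ∂_1 = 7 − 6 = 1, and the invariant factors of ∂_1 are all 1, so H_0 ≅ Z.
  H_1: rank ker ∂_1 − rank ∂_2 = (18 − 6) − 12 = 0, and ∂_2 has invariant factor 2 > 1, so H_1 ≅ Z/2.
  H_2: rank ker ∂_2 − rank ∂_3 = (12 − 12) − 0 = 0, and there is no ∂_3, so H_2 ≅ 0.

Hence the Betti numbers are b_0 = 1, b_1 = 0, b_2 = 0.

b_0 = 1, b_1 = 0, b_2 = 0.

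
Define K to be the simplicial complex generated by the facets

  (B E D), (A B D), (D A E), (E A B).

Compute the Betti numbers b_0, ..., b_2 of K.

b_0 = 1, b_1 = 0, b_2 = 1.

Order the vertices as A < B < D < E. Listing each simplex with vertices in this order, K has dimension 2 with simplices:

  0-simplices (4): A, B, D, E
  1-simplices (6): AB, AD, AE, BD, BE, DE
  2-simplices (4): ABD, ABE, ADE, BDE

giving chain groups C_0 ≅ Z^4, C_1 ≅ Z^6, C_2 ≅ Z^4.

Boundary ∂_1: C_1 → C_0 sends each edge [p,q] (with p < q) to q − p.
The 4×6 boundary matrix has rank 3 and Smith normal form diag(1,1,1).

∂_2: C_2 → C_1 sends each 2-simplex [p,q,r] to [q,r] − [p,r] + [p,q]. For instance
  ∂ABE = BE − AE + AB,
  ∂BDE = DE − BE + BD.
The resulting 6×4 matrix has rank 3, and its Smith normal form has invariant factors (1,1,1).

Now H_k = ker ∂_k / im ∂_{k+1}, so:

  H_0: rank C_0 − rank ∂_1 = 4 − 3 = 1, and the invariant factors of ∂_1 are all 1, so H_0 = Z.
  H_1: rank ker ∂_1 − rank ∂_2 = (6 − 3) − 3 = 0, and the invariant factors of ∂_2 are all 1, so H_1 = 0.
  H_2: rank ker ∂_2 − rank ∂_3 = (4 − 3) − 0 = 1, and there is no ∂_3, so H_2 = Z.

As a check, the Euler characteristic is 4 − 6 + 4 = 2, which agrees with 1 − 0 + 1 = 2.

Hence the Betti numbers are b_0 = 1, b_1 = 0, b_2 = 1.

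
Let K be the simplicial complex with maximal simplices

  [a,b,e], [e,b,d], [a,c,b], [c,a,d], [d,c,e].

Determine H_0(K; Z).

Fix the vertex order a < b < c < d < e and write every simplex with vertices in increasing order. Then dim K = 2 and the simplices of K are:

  0-simplices (5): a, b, c, d, e
  1-simplices (10): ab, ac, ad, ae, bc, bd, be, cd, ce, de
  2-simplices (5): abc, abe, acd, bde, cde

so the chain groups are C_0 ≅ Z^5, C_1 ≅ Z^10, C_2 ≅ Z^5.

Boundary ∂_1: C_1 → C_0 maps an edge to its endpoints' difference, ∂[p,q] = q − p. For instance
  ∂cd = d − c.
The 5×10 boundary matrix has rank 4 and Smith normal form diag(1,1,1,1).

The boundary map ∂_2: C_2 → C_1 maps a triangle to the signed sum of its edges. For instance
  ∂bde = de − be + bd,
  ∂abe = be − ae + ab.
This gives a 10×5 integer matrix of rank 5; reducing to Smith normal form yields diagonal entries (1,1,1,1,1).

Computing H_k = (kernel of ∂_k) / (image of ∂_{k+1}):

  H_0: rank C_0 − rank ∂_1 = 5 − 4 = 1, and the invariant factors of ∂_1 are all 1, so H_0 = Z.

H_0 = Z.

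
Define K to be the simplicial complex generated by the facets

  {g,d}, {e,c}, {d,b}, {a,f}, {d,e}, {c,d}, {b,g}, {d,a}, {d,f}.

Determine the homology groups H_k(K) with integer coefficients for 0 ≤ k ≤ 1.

H_0 = Z,  H_1 = Z^3.

Order the vertices as a < b < c < d < e < f < g. Listing each simplex with vertices in this order, K has dimension 1 with simplices:

  0-simplices (7): a, b, c, d, e, f, g
  1-simplices (9): ad, af, bd, bg, cd, ce, de, df, dg

Hence C_0 ≅ Z^7, C_1 ≅ Z^9.

∂_1: C_1 → C_0 maps an edge to its endpoints' difference, ∂[p,q] = q − p.
The 7×9 boundary matrix has rank 6 and Smith normal form diag(1,1,1,1,1,1).

Now H_k = ker ∂_k / im ∂_{k+1}, so:

  H_0: rank C_0 − rank ∂_1 = 7 − 6 = 1, and the invariant factors of ∂_1 are all 1, so H_0 ≅ Z.
  H_1: rank ker ∂_1 − rank ∂_2 = (9 − 6) − 0 = 3, and there is no ∂_2, so H_1 ≅ Z^3.

(K is a triangulation of a wedge of 3 circles.)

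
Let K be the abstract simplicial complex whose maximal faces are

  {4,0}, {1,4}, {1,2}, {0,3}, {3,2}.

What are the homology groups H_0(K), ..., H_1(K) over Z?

Take the total order 0 < 1 < 2 < 3 < 4 on the vertex set. Then K (dimension 1) consists of the simplices:

  0-simplices (5): [0], [1], [2], [3], [4]
  1-simplices (5): [0,3], [0,4], [1,2], [1,4], [2,3]

giving chain groups C_0 ≅ Z^5, C_1 ≅ Z^5.

Boundary ∂_1: C_1 → C_0 maps an edge to its endpoints' difference, ∂[p,q] = q − p. For instance
  ∂[2,3] = [3] − [2].
The resulting 5×5 matrix has rank 4, and its Smith normal form has invariant factors (1,1,1,1).

Now H_k = ker ∂_k / im ∂_{k+1}, so:

  H_0: rank C_0 − rank ∂_1 = 5 − 4 = 1, and the invariant factors of ∂_1 are all 1, so H_0 = Z.
  H_1: rank ker ∂_1 − rank ∂_2 = (5 − 4) − 0 = 1, and there is no ∂_2, so H_1 = Z.

(K is a triangulation of the circle S^1.)

H_0 = Z,  H_1 = Z.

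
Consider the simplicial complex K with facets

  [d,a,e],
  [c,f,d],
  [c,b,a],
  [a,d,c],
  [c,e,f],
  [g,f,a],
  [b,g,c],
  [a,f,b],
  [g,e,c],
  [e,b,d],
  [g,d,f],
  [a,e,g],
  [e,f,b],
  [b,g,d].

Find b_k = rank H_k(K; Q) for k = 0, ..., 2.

We work with the vertex ordering a < b < c < d < e < f < g. The simplices of K, each written with vertices in increasing order, are:

  0-simplices (7): a, b, c, d, e, f, g
  1-simplices (21): ab, ac, ad, ae, af, ag, bc, bd, be, bf, bg, cd, ce, cf, cg, de, df, dg, ef, eg, fg
  2-simplices (14): abc, abf, acd, ade, aeg, afg, bcg, bde, bdg, bef, cdf, cef, ceg, dfg

so the chain groups are C_0 ≅ Z^7, C_1 ≅ Z^21, C_2 ≅ Z^14.

Boundary ∂_1: C_1 → C_0 sends each edge [p,q] (with p < q) to q − p. For instance
  ∂bf = f − b.
The 7×21 boundary matrix has rank 6 and Smith normal form diag(1,1,1,1,1,1).

Boundary ∂_2: C_2 → C_1 maps a triangle to the signed sum of its edges. For instance
  ∂ceg = eg − cg + ce,
  ∂cef = ef − cf + ce.
This gives a 21×14 integer matrix of rank 13; reducing to Smith normal form yields diagonal entries (1,1,1,1,1,1,1,1,1,1,1,1,1).

Computing H_k = (kernel of ∂_k) / (image of ∂_{k+1}):

  H_0: rank C_0 − rank ∂_1 = 7 − 6 = 1, and the invariant factors of ∂_1 are all 1, so H_0 = Z.
  H_1: rank ker ∂_1 − rank ∂_2 = (21 − 6) − 13 = 2, and the invariant factors of ∂_2 are all 1, so H_1 = Z^2.
  H_2: rank ker ∂_2 − rank ∂_3 = (14 − 13) − 0 = 1, and there is no ∂_3, so H_2 = Z.

As a check, the Euler characteristic is 7 − 21 + 14 = 0, which agrees with 1 − 2 + 1 = 0.

Hence the Betti numbers are b_0 = 1, b_1 = 2, b_2 = 1.

b_0 = 1, b_1 = 2, b_2 = 1.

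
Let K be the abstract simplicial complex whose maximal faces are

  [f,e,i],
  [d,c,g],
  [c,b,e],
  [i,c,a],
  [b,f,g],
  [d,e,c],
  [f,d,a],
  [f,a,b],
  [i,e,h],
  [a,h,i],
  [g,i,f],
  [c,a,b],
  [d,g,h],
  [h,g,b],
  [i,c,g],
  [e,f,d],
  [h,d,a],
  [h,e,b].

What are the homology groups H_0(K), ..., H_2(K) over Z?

H_0 ≅ Z,  H_1 ≅ Z^2,  H_2 ≅ Z.

Fix the vertex order a < b < c < d < e < f < g < h < i and write every simplex with vertices in increasing order. Then dim K = 2 and the simplices of K are:

  0-simplices (9): a, b, c, d, e, f, g, h, i
  1-simplices (27): ab, ac, ad, af, ah, ai, bc, be, bf, bg, bh, cd, ce, cg, ci, de, df, dg, dh, ef, eh, ei, fg, fi, gh, gi, hi
  2-simplices (18): abc, abf, aci, adf, adh, ahi, bce, beh, bfg, bgh, cde, cdg, cgi, def, dgh, efi, ehi, fgi

Hence C_0 ≅ Z^9, C_1 ≅ Z^27, C_2 ≅ Z^18.

The boundary map ∂_1: C_1 → C_0 sends each edge [p,q] (with p < q) to q − p. For instance
  ∂fg = g − f.
The resulting 9×27 matrix has rank 8, and its Smith normal form has invariant factors (1,1,1,1,1,1,1,1).

The boundary map ∂_2: C_2 → C_1 sends each 2-simplex [p,q,r] to [q,r] − [p,r] + [p,q]. For instance
  ∂bgh = gh − bh + bg,
  ∂cgi = gi − ci + cg.
The resulting 27×18 matrix has rank 17, and its Smith normal form has invariant factors (1,1,1,1,1,1,1,1,1,1,1,1,1,1,1,1,1).

Now H_k = ker ∂_k / im ∂_{k+1}, so:

  H_0: rank C_0 − rank ∂_1 = 9 − 8 = 1, and the invariant factors of ∂_1 are all 1, so H_0 = Z.
  H_1: rank ker ∂_1 − rank ∂_2 = (27 − 8) − 17 = 2, and the invariant factors of ∂_2 are all 1, so H_1 = Z^2.
  H_2: rank ker ∂_2 − rank ∂_3 = (18 − 17) − 0 = 1, and there is no ∂_3, so H_2 = Z.

As a check, the Euler characteristic is 9 − 27 + 18 = 0, which agrees with 1 − 2 + 1 = 0.
(K is a triangulation of the torus T^2.)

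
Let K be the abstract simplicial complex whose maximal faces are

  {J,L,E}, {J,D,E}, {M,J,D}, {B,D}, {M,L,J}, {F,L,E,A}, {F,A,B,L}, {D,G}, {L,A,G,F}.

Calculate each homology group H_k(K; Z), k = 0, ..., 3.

H_0 ≅ Z,  H_1 ≅ Z^2,  H_2 = 0,  H_3 = 0.

We work with the vertex ordering A < B < D < E < F < G < J < L < M. The simplices of K, each written with vertices in increasing order, are:

  0-simplices (9): A, B, D, E, F, G, J, L, M
  1-simplices (21): AB, AE, AF, AG, AL, BD, BF, BL, DE, DG, DJ, DM, EF, EJ, EL, FG, FL, GL, JL, JM, LM
  2-simplices (14): ABF, ABL, AEF, AEL, AFG, AFL, AGL, BFL, DEJ, DJM, EFL, EJL, FGL, JLM
  3-simplices (3): ABFL, AEFL, AFGL

so the chain groups are C_0 ≅ Z^9, C_1 ≅ Z^21, C_2 ≅ Z^14, C_3 ≅ Z^3.

∂_1: C_1 → C_0 maps an edge to its endpoints' difference, ∂[p,q] = q − p.
This gives a 9×21 integer matrix of rank 8; reducing to Smith normal form yields diagonal entries (1,1,1,1,1,1,1,1).

Boundary ∂_2: C_2 → C_1 maps a triangle to the signed sum of its edges. For instance
  ∂AGL = GL − AL + AG,
  ∂BFL = FL − BL + BF.
This gives a 21×14 integer matrix of rank 11; reducing to Smith normal form yields diagonal entries (1,1,1,1,1,1,1,1,1,1,1).

∂_3: C_3 → C_2 sends each 3-simplex σ to the alternating sum Σ_i (−1)^i (σ with its i-th vertex removed). For instance
  ∂AFGL = FGL − AGL + AFL − AFG,
  ∂AEFL = EFL − AFL + AEL − AEF.
This gives a 14×3 integer matrix of rank 3; reducing to Smith normal form yields diagonal entries (1,1,1).

Computing H_k = (kernel of ∂_k) / (image of ∂_{k+1}):

  H_0: rank C_0 − rank ∂_1 = 9 − 8 = 1, and the invariant factors of ∂_1 are all 1, so H_0 ≅ Z.
  H_1: rank ker ∂_1 − rank ∂_2 = (21 − 8) − 11 = 2, and the invariant factors of ∂_2 are all 1, so H_1 ≅ Z^2.
  H_2: rank ker ∂_2 − rank ∂_3 = (14 − 11) − 3 = 0, and the invariant factors of ∂_3 are all 1, so H_2 ≅ 0.
  H_3: rank ker ∂_3 − rank ∂_4 = (3 − 3) − 0 = 0, and there is no ∂_4, so H_3 ≅ 0.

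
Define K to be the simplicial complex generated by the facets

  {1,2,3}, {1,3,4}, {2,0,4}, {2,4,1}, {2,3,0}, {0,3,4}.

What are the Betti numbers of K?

b_0 = 1, b_1 = 0, b_2 = 1.

Fix the vertex order 0 < 1 < 2 < 3 < 4 and write every simplex with vertices in increasing order. Then dim K = 2 and the simplices of K are:

  0-simplices (5): [0], [1], [2], [3], [4]
  1-simplices (9): [0,2], [0,3], [0,4], [1,2], [1,3], [1,4], [2,3], [2,4], [3,4]
  2-simplices (6): [0,2,3], [0,2,4], [0,3,4], [1,2,3], [1,2,4], [1,3,4]

Hence C_0 ≅ Z^5, C_1 ≅ Z^9, C_2 ≅ Z^6.

Boundary ∂_1: C_1 → C_0 is given by ∂[p,q] = [q] − [p]. For instance
  ∂[0,4] = [4] − [0].
As a 5×9 matrix over Z this has rank 4, with invariant factors (1,1,1,1).

The boundary map ∂_2: C_2 → C_1 maps a triangle to the signed sum of its edges. For instance
  ∂[0,2,4] = [2,4] − [0,4] + [0,2],
  ∂[1,2,4] = [2,4] − [1,4] + [1,2].
As a 9×6 matrix over Z this has rank 5, with invariant factors (1,1,1,1,1).

Reading off H_k = ker ∂_k / im ∂_{k+1}:

  H_0: rank C_0 − rank ∂_1 = 5 − 4 = 1, and the invariant factors of ∂_1 are all 1, so H_0 ≅ Z.
  H_1: rank ker ∂_1 − rank ∂_2 = (9 − 4) − 5 = 0, and the invariant factors of ∂_2 are all 1, so H_1 ≅ 0.
  H_2: rank ker ∂_2 − rank ∂_3 = (6 − 5) − 0 = 1, and there is no ∂_3, so H_2 ≅ Z.

(K is a triangulation of the 2-sphere S^2.)

Hence the Betti numbers are b_0 = 1, b_1 = 0, b_2 = 1.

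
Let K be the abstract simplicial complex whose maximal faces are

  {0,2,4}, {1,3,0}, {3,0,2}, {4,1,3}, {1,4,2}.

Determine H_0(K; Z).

Order the vertices as 0 < 1 < 2 < 3 < 4. Listing each simplex with vertices in this order, K has dimension 2 with simplices:

  0-simplices (5): [0], [1], [2], [3], [4]
  1-simplices (10): [0,1], [0,2], [0,3], [0,4], [1,2], [1,3], [1,4], [2,3], [2,4], [3,4]
  2-simplices (5): [0,1,3], [0,2,3], [0,2,4], [1,2,4], [1,3,4]

so the chain groups are C_0 ≅ Z^5, C_1 ≅ Z^10, C_2 ≅ Z^5.

Boundary ∂_1: C_1 → C_0 is given by ∂[p,q] = [q] − [p].
The resulting 5×10 matrix has rank 4, and its Smith normal form has invariant factors (1,1,1,1).

Boundary ∂_2: C_2 → C_1 acts by ∂[p,q,r] = [q,r] − [p,r] + [p,q]. For instance
  ∂[1,2,4] = [2,4] − [1,4] + [1,2],
  ∂[0,2,4] = [2,4] − [0,4] + [0,2].
The 10×5 boundary matrix has rank 5 and Smith normal form diag(1,1,1,1,1).

Reading off H_k = ker ∂_k / im ∂_{k+1}:

  H_0: rank C_0 − rank ∂_1 = 5 − 4 = 1, and the invariant factors of ∂_1 are all 1, so H_0 = Z.

H_0 = Z.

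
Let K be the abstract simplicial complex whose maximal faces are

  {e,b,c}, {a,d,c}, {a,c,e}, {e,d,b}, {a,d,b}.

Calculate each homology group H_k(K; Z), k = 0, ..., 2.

H_0 ≅ Z,  H_1 ≅ Z,  H_2 = 0.

K has 5 vertices, 10 edges, 5 triangles.
rank ∂_0 = 0, rank ∂_1 = 4 ⇒ b_0 = 5 − 0 − 4 = 1; all invariant factors of ∂_1 are 1 so no torsion. So H_0 = Z.
rank ∂_1 = 4, rank ∂_2 = 5 ⇒ b_1 = 10 − 4 − 5 = 1; all invariant factors of ∂_2 are 1 so no torsion. So H_1 = Z.
rank ∂_2 = 5, rank ∂_3 = 0 ⇒ b_2 = 5 − 5 − 0 = 0. So H_2 = 0.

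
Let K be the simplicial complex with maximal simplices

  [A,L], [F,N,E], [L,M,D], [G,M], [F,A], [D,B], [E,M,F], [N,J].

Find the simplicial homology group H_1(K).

K has 10 vertices, 13 edges, 3 triangles.
rank ∂_1 = 9, rank ∂_2 = 3 ⇒ b_1 = 13 − 9 − 3 = 1; all invariant factors of ∂_2 are 1 so no torsion. So H_1 ≅ Z.

H_1 = Z.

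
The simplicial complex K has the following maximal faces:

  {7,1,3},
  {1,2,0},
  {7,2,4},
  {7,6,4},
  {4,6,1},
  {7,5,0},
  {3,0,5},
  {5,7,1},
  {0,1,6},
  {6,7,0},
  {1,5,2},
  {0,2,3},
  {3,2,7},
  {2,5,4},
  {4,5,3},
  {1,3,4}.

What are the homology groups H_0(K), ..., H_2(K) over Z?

H_0 = Z,  H_1 = Z^2,  H_2 = Z.

Fix the vertex order 0 < 1 < 2 < 3 < 4 < 5 < 6 < 7 and write every simplex with vertices in increasing order. Then dim K = 2 and the simplices of K are:

  0-simplices (8): [0], [1], [2], [3], [4], [5], [6], [7]
  1-simplices (24): (24 of them)
  2-simplices (16): [0,1,2], [0,1,6], [0,2,3], [0,3,5], [0,5,7], [0,6,7], [1,2,5], [1,3,4], [1,3,7], [1,4,6], [1,5,7], [2,3,7], [2,4,5], [2,4,7], [3,4,5], [4,6,7]

so the chain groups are C_0 ≅ Z^8, C_1 ≅ Z^24, C_2 ≅ Z^16.

The boundary map ∂_1: C_1 → C_0 is given by ∂[p,q] = [q] − [p]. For instance
  ∂[1,7] = [7] − [1].
The 8×24 boundary matrix has rank 7 and Smith normal form diag(1,1,1,1,1,1,1).

The boundary map ∂_2: C_2 → C_1 sends each 2-simplex [p,q,r] to [q,r] − [p,r] + [p,q]. For instance
  ∂[4,6,7] = [6,7] − [4,7] + [4,6],
  ∂[1,3,4] = [3,4] − [1,4] + [1,3].
This gives a 24×16 integer matrix of rank 15; reducing to Smith normal form yields diagonal entries (1,1,1,1,1,1,1,1,1,1,1,1,1,1,1).

Reading off H_k = ker ∂_k / im ∂_{k+1}:

  H_0: rank C_0 − rank ∂_1 = 8 − 7 = 1, and the invariant factors of ∂_1 are all 1, so H_0 = Z.
  H_1: rank ker ∂_1 − rank ∂_2 = (24 − 7) − 15 = 2, and the invariant factors of ∂_2 are all 1, so H_1 = Z^2.
  H_2: rank ker ∂_2 − rank ∂_3 = (16 − 15) − 0 = 1, and there is no ∂_3, so H_2 = Z.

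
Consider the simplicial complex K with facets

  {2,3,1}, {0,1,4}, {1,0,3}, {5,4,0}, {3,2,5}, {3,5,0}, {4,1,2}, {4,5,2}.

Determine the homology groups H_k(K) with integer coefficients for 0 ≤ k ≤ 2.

Take the total order 0 < 1 < 2 < 3 < 4 < 5 on the vertex set. Then K (dimension 2) consists of the simplices:

  0-simplices (6): [0], [1], [2], [3], [4], [5]
  1-simplices (12): [0,1], [0,3], [0,4], [0,5], [1,2], [1,3], [1,4], [2,3], [2,4], [2,5], [3,5], [4,5]
  2-simplices (8): [0,1,3], [0,1,4], [0,3,5], [0,4,5], [1,2,3], [1,2,4], [2,3,5], [2,4,5]

giving chain groups C_0 ≅ Z^6, C_1 ≅ Z^12, C_2 ≅ Z^8.

∂_1: C_1 → C_0 sends each edge [p,q] (with p < q) to q − p.
As a 6×12 matrix over Z this has rank 5, with invariant factors (1,1,1,1,1).

Boundary ∂_2: C_2 → C_1 sends each 2-simplex [p,q,r] to [q,r] − [p,r] + [p,q]. For instance
  ∂[1,2,3] = [2,3] − [1,3] + [1,2],
  ∂[0,1,3] = [1,3] − [0,3] + [0,1].
As a 12×8 matrix over Z this has rank 7, with invariant factors (1,1,1,1,1,1,1).

Reading off H_k = ker ∂_k / im ∂_{k+1}:

  H_0: rank C_0 − rank ∂_1 = 6 − 5 = 1, and the invariant factors of ∂_1 are all 1, so H_0 ≅ Z.
  H_1: rank ker ∂_1 − rank ∂_2 = (12 − 5) − 7 = 0, and the invariant factors of ∂_2 are all 1, so H_1 ≅ 0.
  H_2: rank ker ∂_2 − rank ∂_3 = (8 − 7) − 0 = 1, and there is no ∂_3, so H_2 ≅ Z.

As a check, the Euler characteristic is 6 − 12 + 8 = 2, which agrees with 1 − 0 + 1 = 2.
(K is a triangulation of the 2-sphere S^2.)

H_0 ≅ Z,  H_1 = 0,  H_2 ≅ Z.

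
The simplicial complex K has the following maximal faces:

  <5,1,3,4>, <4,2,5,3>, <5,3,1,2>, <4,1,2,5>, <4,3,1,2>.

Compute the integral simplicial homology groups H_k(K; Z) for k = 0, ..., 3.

K has 5 vertices, 10 edges, 10 triangles, 5 3-simplices.
rank ∂_0 = 0, rank ∂_1 = 4 ⇒ b_0 = 5 − 0 − 4 = 1; all invariant factors of ∂_1 are 1 so no torsion. So H_0 = Z.
rank ∂_1 = 4, rank ∂_2 = 6 ⇒ b_1 = 10 − 4 − 6 = 0; all invariant factors of ∂_2 are 1 so no torsion. So H_1 = 0.
rank ∂_2 = 6, rank ∂_3 = 4 ⇒ b_2 = 10 − 6 − 4 = 0; all invariant factors of ∂_3 are 1 so no torsion. So H_2 = 0.
rank ∂_3 = 4, rank ∂_4 = 0 ⇒ b_3 = 5 − 4 − 0 = 1. So H_3 = Z.

H_0 ≅ Z,  H_1 = 0,  H_2 = 0,  H_3 ≅ Z.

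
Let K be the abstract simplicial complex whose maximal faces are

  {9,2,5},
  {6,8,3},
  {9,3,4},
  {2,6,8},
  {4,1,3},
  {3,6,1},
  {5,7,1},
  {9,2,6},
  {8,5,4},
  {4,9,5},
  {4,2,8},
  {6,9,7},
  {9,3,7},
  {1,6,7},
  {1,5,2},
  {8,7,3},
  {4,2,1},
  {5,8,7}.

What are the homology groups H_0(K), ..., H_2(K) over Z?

Fix the vertex order 1 < 2 < 3 < 4 < 5 < 6 < 7 < 8 < 9 and write every simplex with vertices in increasing order. Then dim K = 2 and the simplices of K are:

  0-simplices (9): [1], [2], [3], [4], [5], [6], [7], [8], [9]
  1-simplices (27): (27 of them)
  2-simplices (18): [1,2,4], [1,2,5], [1,3,4], [1,3,6], [1,5,7], [1,6,7], [2,4,8], [2,5,9], [2,6,8], [2,6,9], [3,4,9], [3,6,8], [3,7,8], [3,7,9], [4,5,8], [4,5,9], [5,7,8], [6,7,9]

Hence C_0 ≅ Z^9, C_1 ≅ Z^27, C_2 ≅ Z^18.

Boundary ∂_1: C_1 → C_0 is given by ∂[p,q] = [q] − [p]. For instance
  ∂[3,6] = [6] − [3].
This gives a 9×27 integer matrix of rank 8; reducing to Smith normal form yields diagonal entries (1,1,1,1,1,1,1,1).

∂_2: C_2 → C_1 maps a triangle to the signed sum of its edges. For instance
  ∂[6,7,9] = [7,9] − [6,9] + [6,7],
  ∂[3,7,8] = [7,8] − [3,8] + [3,7].
This gives a 27×18 integer matrix of rank 18; reducing to Smith normal form yields diagonal entries (1,1,1,1,1,1,1,1,1,1,1,1,1,1,1,1,1,2).

From H_k ≅ ker(∂_k) / im(∂_{k+1}) we obtain:

  H_0: rank C_0 − rank ∂_1 = 9 − 8 = 1, and the invariant factors of ∂_1 are all 1, so H_0 ≅ Z.
  H_1: rank ker ∂_1 − rank ∂_2 = (27 − 8) − 18 = 1, and ∂_2 has invariant factor 2 > 1, so H_1 ≅ Z ⊕ Z_2.
  H_2: rank ker ∂_2 − rank ∂_3 = (18 − 18) − 0 = 0, and there is no ∂_3, so H_2 ≅ 0.

(K is a triangulation of the Klein bottle.)

H_0 ≅ Z,  H_1 ≅ Z ⊕ Z_2,  H_2 = 0.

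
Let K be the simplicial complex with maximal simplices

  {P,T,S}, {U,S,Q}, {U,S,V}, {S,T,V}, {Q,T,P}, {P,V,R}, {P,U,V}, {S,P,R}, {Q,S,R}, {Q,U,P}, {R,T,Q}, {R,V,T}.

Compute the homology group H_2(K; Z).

Take the total order P < Q < R < S < T < U < V on the vertex set. Then K (dimension 2) consists of the simplices:

  0-simplices (7): P, Q, R, S, T, U, V
  1-simplices (18): PQ, PR, PS, PT, PU, PV, QR, QS, QT, QU, RS, RT, RV, ST, SU, SV, TV, UV
  2-simplices (12): PQT, PQU, PRS, PRV, PST, PUV, QRS, QRT, QSU, RTV, STV, SUV

so the chain groups are C_0 ≅ Z^7, C_1 ≅ Z^18, C_2 ≅ Z^12.

The boundary map ∂_1: C_1 → C_0 maps an edge to its endpoints' difference, ∂[p,q] = q − p.
The 7×18 boundary matrix has rank 6 and Smith normal form diag(1,1,1,1,1,1).

∂_2: C_2 → C_1 sends each 2-simplex [p,q,r] to [q,r] − [p,r] + [p,q]. For instance
  ∂PST = ST − PT + PS,
  ∂PQT = QT − PT + PQ.
The resulting 18×12 matrix has rank 12, and its Smith normal form has invariant factors (1,1,1,1,1,1,1,1,1,1,1,2).

Now H_k = ker ∂_k / im ∂_{k+1}, so:

  H_2: rank ker ∂_2 − rank ∂_3 = (12 − 12) − 0 = 0, and there is no ∂_3, so H_2 ≅ 0.

H_2 = 0.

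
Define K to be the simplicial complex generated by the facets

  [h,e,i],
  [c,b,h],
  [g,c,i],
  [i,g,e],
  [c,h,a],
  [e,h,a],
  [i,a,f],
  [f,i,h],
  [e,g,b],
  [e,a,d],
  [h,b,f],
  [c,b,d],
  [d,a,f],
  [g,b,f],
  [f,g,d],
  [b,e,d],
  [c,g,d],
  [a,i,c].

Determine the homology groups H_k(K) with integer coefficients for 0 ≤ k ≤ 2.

Order the vertices as a < b < c < d < e < f < g < h < i. Listing each simplex with vertices in this order, K has dimension 2 with simplices:

  0-simplices (9): a, b, c, d, e, f, g, h, i
  1-simplices (27): ac, ad, ae, af, ah, ai, bc, bd, be, bf, bg, bh, cd, cg, ch, ci, de, df, dg, eg, eh, ei, fg, fh, fi, gi, hi
  2-simplices (18): ach, aci, ade, adf, aeh, afi, bcd, bch, bde, beg, bfg, bfh, cdg, cgi, dfg, egi, ehi, fhi

so the chain groups are C_0 ≅ Z^9, C_1 ≅ Z^27, C_2 ≅ Z^18.

The boundary map ∂_1: C_1 → C_0 maps an edge to its endpoints' difference, ∂[p,q] = q − p. For instance
  ∂fg = g − f.
The 9×27 boundary matrix has rank 8 and Smith normal form diag(1,1,1,1,1,1,1,1).

∂_2: C_2 → C_1 maps a triangle to the signed sum of its edges. For instance
  ∂dfg = fg − dg + df,
  ∂cgi = gi − ci + cg.
The resulting 27×18 matrix has rank 18, and its Smith normal form has invariant factors (1,1,1,1,1,1,1,1,1,1,1,1,1,1,1,1,1,2).

Computing H_k = (kernel of ∂_k) / (image of ∂_{k+1}):

  H_0: rank C_0 − rank ∂_1 = 9 − 8 = 1, and the invariant factors of ∂_1 are all 1, so H_0 = Z.
  H_1: rank ker ∂_1 − rank ∂_2 = (27 − 8) − 18 = 1, and ∂_2 has invariant factor 2 > 1, so H_1 = Z × Z/2.
  H_2: rank ker ∂_2 − rank ∂_3 = (18 − 18) − 0 = 0, and there is no ∂_3, so H_2 = 0.

(K is a triangulation of the Klein bottle.)

H_0 ≅ Z,  H_1 ≅ Z × Z/2,  H_2 = 0.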